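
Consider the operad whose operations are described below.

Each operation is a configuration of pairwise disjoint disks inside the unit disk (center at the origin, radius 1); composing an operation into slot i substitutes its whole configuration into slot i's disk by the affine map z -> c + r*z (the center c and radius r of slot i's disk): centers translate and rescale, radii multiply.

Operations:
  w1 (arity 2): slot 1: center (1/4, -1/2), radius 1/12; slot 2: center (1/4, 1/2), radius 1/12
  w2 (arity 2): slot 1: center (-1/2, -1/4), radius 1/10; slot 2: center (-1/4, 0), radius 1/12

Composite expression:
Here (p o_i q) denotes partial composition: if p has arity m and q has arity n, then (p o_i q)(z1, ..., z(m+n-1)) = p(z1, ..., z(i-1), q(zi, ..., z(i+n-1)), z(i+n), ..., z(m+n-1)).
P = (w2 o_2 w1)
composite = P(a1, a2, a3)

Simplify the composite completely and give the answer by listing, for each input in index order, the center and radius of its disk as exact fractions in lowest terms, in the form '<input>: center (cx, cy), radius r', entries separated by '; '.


Only the slot chain above each a matters under w2; compose those maps.
input a1: composing its 1 substitution step yields center (-1/2, -1/4), radius 1/10
input a2: composing its 2 substitution steps yields center (-11/48, -1/24), radius 1/144
input a3: composing its 2 substitution steps yields center (-11/48, 1/24), radius 1/144

a1: center (-1/2, -1/4), radius 1/10; a2: center (-11/48, -1/24), radius 1/144; a3: center (-11/48, 1/24), radius 1/144


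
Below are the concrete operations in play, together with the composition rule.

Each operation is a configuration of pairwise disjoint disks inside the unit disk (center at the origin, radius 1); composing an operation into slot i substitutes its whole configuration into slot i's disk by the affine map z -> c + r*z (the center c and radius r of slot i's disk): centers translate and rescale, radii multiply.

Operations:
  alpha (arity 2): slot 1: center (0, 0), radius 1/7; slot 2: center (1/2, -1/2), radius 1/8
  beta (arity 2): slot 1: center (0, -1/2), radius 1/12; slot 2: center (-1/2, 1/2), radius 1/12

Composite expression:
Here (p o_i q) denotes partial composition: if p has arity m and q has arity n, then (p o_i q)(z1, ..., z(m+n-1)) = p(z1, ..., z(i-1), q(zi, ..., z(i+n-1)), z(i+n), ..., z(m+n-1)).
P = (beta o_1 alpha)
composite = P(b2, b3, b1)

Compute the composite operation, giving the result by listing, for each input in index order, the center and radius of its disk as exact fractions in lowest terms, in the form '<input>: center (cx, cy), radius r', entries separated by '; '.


b1: center (-1/2, 1/2), radius 1/12; b2: center (0, -1/2), radius 1/84; b3: center (1/24, -13/24), radius 1/96

Follow each b-input down from beta: c' goes to c + r*c', radius to r*r'.
input b2: applying the 2 nested substitutions gives center (0, -1/2), radius 1/84
input b3: applying the 2 nested substitutions gives center (1/24, -13/24), radius 1/96
input b1: applying the 1 nested substitution gives center (-1/2, 1/2), radius 1/12


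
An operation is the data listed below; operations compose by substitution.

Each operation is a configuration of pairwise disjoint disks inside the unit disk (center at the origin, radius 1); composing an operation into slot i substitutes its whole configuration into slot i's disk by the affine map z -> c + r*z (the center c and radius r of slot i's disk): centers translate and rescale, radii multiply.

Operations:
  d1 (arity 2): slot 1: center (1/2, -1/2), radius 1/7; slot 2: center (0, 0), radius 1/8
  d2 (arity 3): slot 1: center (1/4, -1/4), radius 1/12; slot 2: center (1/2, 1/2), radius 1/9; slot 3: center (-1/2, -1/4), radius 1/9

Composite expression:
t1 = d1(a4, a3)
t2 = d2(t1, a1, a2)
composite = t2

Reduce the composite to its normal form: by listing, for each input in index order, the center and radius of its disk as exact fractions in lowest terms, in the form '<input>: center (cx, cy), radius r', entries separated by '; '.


Below d2, radii multiply path by path; the a-disk centers shift.
for a4, the 2-step affine chain lands on center (7/24, -7/24), radius 1/84
for a3, the 2-step affine chain lands on center (1/4, -1/4), radius 1/96
for a1, the 1-step affine chain lands on center (1/2, 1/2), radius 1/9
for a2, the 1-step affine chain lands on center (-1/2, -1/4), radius 1/9

a1: center (1/2, 1/2), radius 1/9; a2: center (-1/2, -1/4), radius 1/9; a3: center (1/4, -1/4), radius 1/96; a4: center (7/24, -7/24), radius 1/84


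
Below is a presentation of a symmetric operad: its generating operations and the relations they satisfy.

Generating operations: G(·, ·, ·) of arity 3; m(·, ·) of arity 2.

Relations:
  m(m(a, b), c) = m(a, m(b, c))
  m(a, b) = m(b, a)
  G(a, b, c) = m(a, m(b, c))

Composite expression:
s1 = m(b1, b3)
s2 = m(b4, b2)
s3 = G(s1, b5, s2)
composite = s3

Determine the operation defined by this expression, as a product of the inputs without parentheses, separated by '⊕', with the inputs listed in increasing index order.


Shape and order are irrelevant to G; the b-input set decides.
m(b1, b3) linearizes to b1 ⊕ b3
m(b4, b2) linearizes to b4 ⊕ b2
G(m(b1, b3), b5, m(b4, b2)) linearizes to b1 ⊕ b3 ⊕ b5 ⊕ b4 ⊕ b2
rearranged into index order: b1 ⊕ b2 ⊕ b3 ⊕ b4 ⊕ b5

b1 ⊕ b2 ⊕ b3 ⊕ b4 ⊕ b5


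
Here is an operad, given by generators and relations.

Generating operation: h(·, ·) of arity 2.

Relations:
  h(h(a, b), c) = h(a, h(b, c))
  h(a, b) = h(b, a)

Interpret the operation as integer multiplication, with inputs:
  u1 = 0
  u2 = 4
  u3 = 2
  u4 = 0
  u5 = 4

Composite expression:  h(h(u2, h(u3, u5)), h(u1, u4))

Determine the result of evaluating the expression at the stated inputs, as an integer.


0

h(u3, u5) = 8
h(u2, h(u3, u5)) = 32
h(u1, u4) = 0
h(h(u2, h(u3, u5)), h(u1, u4)) = 0


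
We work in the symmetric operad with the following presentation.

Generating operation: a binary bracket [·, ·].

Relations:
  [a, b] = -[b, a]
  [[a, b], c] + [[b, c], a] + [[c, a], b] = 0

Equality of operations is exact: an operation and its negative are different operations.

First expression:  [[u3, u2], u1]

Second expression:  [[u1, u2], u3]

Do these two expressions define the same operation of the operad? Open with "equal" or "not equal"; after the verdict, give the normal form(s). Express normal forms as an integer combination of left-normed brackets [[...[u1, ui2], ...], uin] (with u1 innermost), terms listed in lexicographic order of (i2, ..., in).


not equal; the first gives [[u1, u2], u3] - [[u1, u3], u2] and the second [[u1, u2], u3]


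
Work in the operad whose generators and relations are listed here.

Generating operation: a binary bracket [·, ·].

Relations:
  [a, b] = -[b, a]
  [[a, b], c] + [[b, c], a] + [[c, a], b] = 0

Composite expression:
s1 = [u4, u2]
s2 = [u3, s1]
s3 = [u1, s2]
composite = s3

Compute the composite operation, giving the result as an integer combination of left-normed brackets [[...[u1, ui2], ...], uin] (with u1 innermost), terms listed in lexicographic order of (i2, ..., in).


Antisymmetry and Jacobi reduce to u1-anchored left-normed brackets.
Composite bracket: [u1, [u3, [u4, u2]]]
The bracket unfolds into 8 signed words via [a, b] = ab - ba (2^3 = 8).
Keep just the words that open with u1:
  sign of u1u2u4u3 is +1, so it contributes +[[[u1, u2], u4], u3]
  sign of u1u3u2u4 is -1, so it contributes -[[[u1, u3], u2], u4]
  sign of u1u3u4u2 is +1, so it contributes +[[[u1, u3], u4], u2]
  sign of u1u4u2u3 is -1, so it contributes -[[[u1, u4], u2], u3]

[[[u1, u2], u4], u3] - [[[u1, u3], u2], u4] + [[[u1, u3], u4], u2] - [[[u1, u4], u2], u3]


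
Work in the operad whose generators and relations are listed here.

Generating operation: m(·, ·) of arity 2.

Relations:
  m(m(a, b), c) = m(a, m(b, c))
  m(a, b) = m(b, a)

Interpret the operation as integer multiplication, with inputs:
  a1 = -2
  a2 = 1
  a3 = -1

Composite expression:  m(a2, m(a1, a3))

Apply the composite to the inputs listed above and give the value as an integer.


2


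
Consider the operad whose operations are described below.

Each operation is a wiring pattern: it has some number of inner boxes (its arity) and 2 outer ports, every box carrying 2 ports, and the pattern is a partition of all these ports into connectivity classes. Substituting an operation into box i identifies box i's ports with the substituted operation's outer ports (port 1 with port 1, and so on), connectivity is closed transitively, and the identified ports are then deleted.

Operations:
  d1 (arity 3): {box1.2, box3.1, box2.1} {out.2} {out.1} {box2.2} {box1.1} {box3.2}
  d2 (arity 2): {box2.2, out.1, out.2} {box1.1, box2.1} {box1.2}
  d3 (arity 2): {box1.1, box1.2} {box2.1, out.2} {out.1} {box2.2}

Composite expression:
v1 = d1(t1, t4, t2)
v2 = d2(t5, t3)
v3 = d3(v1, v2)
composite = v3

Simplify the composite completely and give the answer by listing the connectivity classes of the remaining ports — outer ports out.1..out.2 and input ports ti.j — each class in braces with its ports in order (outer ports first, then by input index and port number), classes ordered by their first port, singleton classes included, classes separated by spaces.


Connectivity passes through glued d3-boundaries; trace each wire chain.
the subtree at d1 composes to {out.1} {out.2} {t1.1} {t1.2, t2.1, t4.1} {t2.2} {t4.2} on (t1, t4, t2); out.j = own outer ports
the subtree at d2 composes to {out.1, out.2, t3.2} {t3.1, t5.1} {t5.2} on (t5, t3); out.j = own outer ports
the subtree at d3 composes to {out.1} {out.2, t3.2} {t1.1} {t1.2, t2.1, t4.1} {t2.2} {t3.1, t5.1} {t4.2} {t5.2} on (t1, t4, t2, t5, t3); out.j = own outer ports

{out.1} {out.2, t3.2} {t1.1} {t1.2, t2.1, t4.1} {t2.2} {t3.1, t5.1} {t4.2} {t5.2}


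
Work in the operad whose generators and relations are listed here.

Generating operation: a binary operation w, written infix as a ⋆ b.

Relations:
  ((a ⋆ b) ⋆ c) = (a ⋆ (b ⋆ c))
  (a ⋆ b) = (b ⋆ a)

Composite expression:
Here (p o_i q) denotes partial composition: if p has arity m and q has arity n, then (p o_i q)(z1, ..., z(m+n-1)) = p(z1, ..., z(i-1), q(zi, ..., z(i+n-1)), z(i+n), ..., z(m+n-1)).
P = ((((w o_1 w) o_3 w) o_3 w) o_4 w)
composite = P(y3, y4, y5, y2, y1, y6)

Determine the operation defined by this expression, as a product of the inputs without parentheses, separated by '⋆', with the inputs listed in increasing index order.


y1 ⋆ y2 ⋆ y3 ⋆ y4 ⋆ y5 ⋆ y6

Both nesting and order wash out for w; what remains is which y's occur.
(y3 ⋆ y4) linearizes to y3 ⋆ y4
(y2 ⋆ y1) linearizes to y2 ⋆ y1
(y5 ⋆ (y2 ⋆ y1)) linearizes to y5 ⋆ y2 ⋆ y1
((y5 ⋆ (y2 ⋆ y1)) ⋆ y6) linearizes to y5 ⋆ y2 ⋆ y1 ⋆ y6
((y3 ⋆ y4) ⋆ ((y5 ⋆ (y2 ⋆ y1)) ⋆ y6)) linearizes to y3 ⋆ y4 ⋆ y5 ⋆ y2 ⋆ y1 ⋆ y6
reordering the factors by index: y1 ⋆ y2 ⋆ y3 ⋆ y4 ⋆ y5 ⋆ y6


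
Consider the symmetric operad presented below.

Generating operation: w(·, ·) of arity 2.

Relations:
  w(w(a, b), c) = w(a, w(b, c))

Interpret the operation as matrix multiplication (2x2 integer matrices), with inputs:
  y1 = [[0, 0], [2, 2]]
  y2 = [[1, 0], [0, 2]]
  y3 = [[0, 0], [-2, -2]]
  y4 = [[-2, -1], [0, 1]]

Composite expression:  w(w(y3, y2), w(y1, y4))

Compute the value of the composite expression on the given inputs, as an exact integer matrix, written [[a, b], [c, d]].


[[0, 0], [16, 0]]

w(y3, y2) = [[0, 0], [-2, -4]]
w(y1, y4) = [[0, 0], [-4, 0]]
w(w(y3, y2), w(y1, y4)) = [[0, 0], [16, 0]]


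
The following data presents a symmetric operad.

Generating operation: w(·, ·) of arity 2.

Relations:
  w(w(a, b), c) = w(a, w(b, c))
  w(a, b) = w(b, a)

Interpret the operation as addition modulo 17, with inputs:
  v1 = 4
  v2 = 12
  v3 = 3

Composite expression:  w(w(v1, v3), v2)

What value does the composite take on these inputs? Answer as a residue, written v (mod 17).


w(v1, v3) = 7
w(w(v1, v3), v2) = 2

2 (mod 17)


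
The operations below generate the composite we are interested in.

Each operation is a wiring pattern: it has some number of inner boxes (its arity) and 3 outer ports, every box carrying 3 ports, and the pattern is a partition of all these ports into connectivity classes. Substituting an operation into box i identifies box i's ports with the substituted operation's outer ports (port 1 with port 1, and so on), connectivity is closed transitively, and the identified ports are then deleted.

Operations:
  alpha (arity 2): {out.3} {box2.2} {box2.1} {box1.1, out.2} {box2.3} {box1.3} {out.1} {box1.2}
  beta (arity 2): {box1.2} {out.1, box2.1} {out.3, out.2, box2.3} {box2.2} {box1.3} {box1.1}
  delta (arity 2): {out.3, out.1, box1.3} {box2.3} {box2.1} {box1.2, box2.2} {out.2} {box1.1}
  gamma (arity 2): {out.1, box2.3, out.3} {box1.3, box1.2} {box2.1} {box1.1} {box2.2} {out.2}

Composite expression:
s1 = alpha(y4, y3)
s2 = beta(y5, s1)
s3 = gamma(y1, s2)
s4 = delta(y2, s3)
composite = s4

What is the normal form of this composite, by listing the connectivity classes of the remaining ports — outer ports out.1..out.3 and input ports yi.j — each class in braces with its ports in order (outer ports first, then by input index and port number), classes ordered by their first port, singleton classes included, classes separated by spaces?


Reachability decides: close wires over delta-identified ports.
alpha over (y4, y3) gives {out.1} {out.2, y4.1} {out.3} {y3.1} {y3.2} {y3.3} {y4.2} {y4.3}, out.j being that stage's outer ports
beta over (y5, y4, y3) gives {out.1} {out.2, out.3} {y3.1} {y3.2} {y3.3} {y4.1} {y4.2} {y4.3} {y5.1} {y5.2} {y5.3}, out.j being that stage's outer ports
gamma over (y1, y5, y4, y3) gives {out.1, out.3} {out.2} {y1.1} {y1.2, y1.3} {y3.1} {y3.2} {y3.3} {y4.1} {y4.2} {y4.3} {y5.1} {y5.2} {y5.3}, out.j being that stage's outer ports
delta over (y2, y1, y5, y4, y3) gives {out.1, out.3, y2.3} {out.2} {y1.1} {y1.2, y1.3} {y2.1} {y2.2} {y3.1} {y3.2} {y3.3} {y4.1} {y4.2} {y4.3} {y5.1} {y5.2} {y5.3}, out.j being that stage's outer ports

{out.1, out.3, y2.3} {out.2} {y1.1} {y1.2, y1.3} {y2.1} {y2.2} {y3.1} {y3.2} {y3.3} {y4.1} {y4.2} {y4.3} {y5.1} {y5.2} {y5.3}


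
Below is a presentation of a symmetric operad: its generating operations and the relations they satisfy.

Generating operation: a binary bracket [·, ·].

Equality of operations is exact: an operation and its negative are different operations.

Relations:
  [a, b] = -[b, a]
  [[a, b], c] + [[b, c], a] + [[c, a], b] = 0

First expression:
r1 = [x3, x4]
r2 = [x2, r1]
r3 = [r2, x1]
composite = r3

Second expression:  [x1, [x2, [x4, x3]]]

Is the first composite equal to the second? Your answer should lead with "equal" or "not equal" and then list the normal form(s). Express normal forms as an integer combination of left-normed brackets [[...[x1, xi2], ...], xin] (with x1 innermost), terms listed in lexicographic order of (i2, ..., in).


Reducing the first expression gives -[[[x1, x2], x3], x4] + [[[x1, x2], x4], x3] + [[[x1, x3], x4], x2] - [[[x1, x4], x3], x2]
Reducing the second expression gives -[[[x1, x2], x3], x4] + [[[x1, x2], x4], x3] + [[[x1, x3], x4], x2] - [[[x1, x4], x3], x2]
The forms coincide; equal.

equal: each reduces to -[[[x1, x2], x3], x4] + [[[x1, x2], x4], x3] + [[[x1, x3], x4], x2] - [[[x1, x4], x3], x2]


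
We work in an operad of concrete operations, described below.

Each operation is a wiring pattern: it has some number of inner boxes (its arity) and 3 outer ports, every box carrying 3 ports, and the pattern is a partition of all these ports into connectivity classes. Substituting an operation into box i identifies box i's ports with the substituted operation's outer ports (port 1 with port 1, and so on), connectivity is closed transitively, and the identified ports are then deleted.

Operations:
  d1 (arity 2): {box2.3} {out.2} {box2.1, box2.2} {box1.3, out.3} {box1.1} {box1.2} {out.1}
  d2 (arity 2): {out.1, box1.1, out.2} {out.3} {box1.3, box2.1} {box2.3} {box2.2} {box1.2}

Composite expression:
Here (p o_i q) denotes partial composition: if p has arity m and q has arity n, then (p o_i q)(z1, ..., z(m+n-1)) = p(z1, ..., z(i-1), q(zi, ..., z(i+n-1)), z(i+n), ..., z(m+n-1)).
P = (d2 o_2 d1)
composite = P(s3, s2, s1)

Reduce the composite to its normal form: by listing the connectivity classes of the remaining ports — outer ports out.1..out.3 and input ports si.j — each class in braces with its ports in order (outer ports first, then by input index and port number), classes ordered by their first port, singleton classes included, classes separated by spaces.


{out.1, out.2, s3.1} {out.3} {s1.1, s1.2} {s1.3} {s2.1} {s2.2} {s2.3} {s3.2} {s3.3}


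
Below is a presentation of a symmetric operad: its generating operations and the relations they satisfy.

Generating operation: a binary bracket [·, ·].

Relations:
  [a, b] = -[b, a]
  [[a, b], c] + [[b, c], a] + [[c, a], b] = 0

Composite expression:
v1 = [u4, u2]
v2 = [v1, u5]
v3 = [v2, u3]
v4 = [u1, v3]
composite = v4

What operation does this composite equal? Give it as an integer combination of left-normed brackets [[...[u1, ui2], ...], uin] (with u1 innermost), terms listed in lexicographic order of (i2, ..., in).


-[[[[u1, u2], u4], u5], u3] + [[[[u1, u3], u2], u4], u5] - [[[[u1, u3], u4], u2], u5] - [[[[u1, u3], u5], u2], u4] + [[[[u1, u3], u5], u4], u2] + [[[[u1, u4], u2], u5], u3] + [[[[u1, u5], u2], u4], u3] - [[[[u1, u5], u4], u2], u3]


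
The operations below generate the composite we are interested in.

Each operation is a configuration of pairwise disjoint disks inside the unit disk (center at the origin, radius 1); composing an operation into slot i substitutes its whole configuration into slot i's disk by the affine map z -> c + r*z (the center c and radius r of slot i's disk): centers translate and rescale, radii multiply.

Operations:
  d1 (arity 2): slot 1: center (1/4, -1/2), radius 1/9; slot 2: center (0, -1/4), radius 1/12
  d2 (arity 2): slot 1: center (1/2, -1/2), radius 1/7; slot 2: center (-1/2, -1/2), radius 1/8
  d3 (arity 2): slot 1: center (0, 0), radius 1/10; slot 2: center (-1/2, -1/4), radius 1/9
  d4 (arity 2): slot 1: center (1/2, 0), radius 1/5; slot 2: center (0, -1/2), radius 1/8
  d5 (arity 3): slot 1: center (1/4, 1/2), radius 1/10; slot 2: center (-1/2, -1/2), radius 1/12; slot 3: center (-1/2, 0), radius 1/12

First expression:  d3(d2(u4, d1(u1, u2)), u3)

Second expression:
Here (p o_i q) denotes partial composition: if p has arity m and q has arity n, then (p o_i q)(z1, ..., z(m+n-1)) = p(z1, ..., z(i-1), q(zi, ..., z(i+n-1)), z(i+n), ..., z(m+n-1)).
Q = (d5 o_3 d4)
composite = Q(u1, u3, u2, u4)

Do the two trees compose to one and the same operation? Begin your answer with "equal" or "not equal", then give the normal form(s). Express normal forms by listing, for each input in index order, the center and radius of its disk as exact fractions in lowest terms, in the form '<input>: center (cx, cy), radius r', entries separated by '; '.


not equal — first u1: center (-3/64, -9/160), radius 1/720; u2: center (-1/20, -17/320), radius 1/960; u3: center (-1/2, -1/4), radius 1/9; u4: center (1/20, -1/20), radius 1/70, second u1: center (1/4, 1/2), radius 1/10; u2: center (-11/24, 0), radius 1/60; u3: center (-1/2, -1/2), radius 1/12; u4: center (-1/2, -1/24), radius 1/96

In normal form, the first expression is u1: center (-3/64, -9/160), radius 1/720; u2: center (-1/20, -17/320), radius 1/960; u3: center (-1/2, -1/4), radius 1/9; u4: center (1/20, -1/20), radius 1/70
In normal form, the second expression is u1: center (1/4, 1/2), radius 1/10; u2: center (-11/24, 0), radius 1/60; u3: center (-1/2, -1/2), radius 1/12; u4: center (-1/2, -1/24), radius 1/96
The forms do not match — not equal.


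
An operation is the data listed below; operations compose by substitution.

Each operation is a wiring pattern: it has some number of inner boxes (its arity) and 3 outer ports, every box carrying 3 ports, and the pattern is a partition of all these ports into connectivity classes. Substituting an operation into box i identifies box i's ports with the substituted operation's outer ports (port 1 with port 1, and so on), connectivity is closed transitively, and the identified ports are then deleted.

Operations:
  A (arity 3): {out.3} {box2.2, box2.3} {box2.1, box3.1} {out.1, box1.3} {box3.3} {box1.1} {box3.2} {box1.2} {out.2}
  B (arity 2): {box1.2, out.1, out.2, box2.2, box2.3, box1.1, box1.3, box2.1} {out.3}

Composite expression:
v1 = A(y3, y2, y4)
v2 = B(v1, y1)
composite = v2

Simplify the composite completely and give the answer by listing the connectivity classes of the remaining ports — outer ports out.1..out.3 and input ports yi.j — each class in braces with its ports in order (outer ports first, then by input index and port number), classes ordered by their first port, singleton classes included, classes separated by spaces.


{out.1, out.2, y1.1, y1.2, y1.3, y3.3} {out.3} {y2.1, y4.1} {y2.2, y2.3} {y3.1} {y3.2} {y4.2} {y4.3}

Reachability decides: close wires over B-identified ports.
composing A on (y3, y2, y4), with out.j its own outer ports: {out.1, y3.3} {out.2} {out.3} {y2.1, y4.1} {y2.2, y2.3} {y3.1} {y3.2} {y4.2} {y4.3}
composing B on (y3, y2, y4, y1), with out.j its own outer ports: {out.1, out.2, y1.1, y1.2, y1.3, y3.3} {out.3} {y2.1, y4.1} {y2.2, y2.3} {y3.1} {y3.2} {y4.2} {y4.3}


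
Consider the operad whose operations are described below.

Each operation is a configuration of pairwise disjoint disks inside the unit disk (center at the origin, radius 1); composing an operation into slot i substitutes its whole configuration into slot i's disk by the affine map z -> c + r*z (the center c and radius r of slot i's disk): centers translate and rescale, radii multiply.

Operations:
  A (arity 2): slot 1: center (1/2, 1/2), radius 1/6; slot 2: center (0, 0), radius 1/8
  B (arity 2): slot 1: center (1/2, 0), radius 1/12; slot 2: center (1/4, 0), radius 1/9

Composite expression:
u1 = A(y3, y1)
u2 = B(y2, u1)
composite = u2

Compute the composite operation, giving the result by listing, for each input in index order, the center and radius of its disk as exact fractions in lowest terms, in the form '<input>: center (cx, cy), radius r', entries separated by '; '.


Each y-disk chains the slot maps above it in B; radii multiply.
y2: after 1 affine step, its disk has center (1/2, 0), radius 1/12
y3: after 2 affine steps, its disk has center (11/36, 1/18), radius 1/54
y1: after 2 affine steps, its disk has center (1/4, 0), radius 1/72

y1: center (1/4, 0), radius 1/72; y2: center (1/2, 0), radius 1/12; y3: center (11/36, 1/18), radius 1/54


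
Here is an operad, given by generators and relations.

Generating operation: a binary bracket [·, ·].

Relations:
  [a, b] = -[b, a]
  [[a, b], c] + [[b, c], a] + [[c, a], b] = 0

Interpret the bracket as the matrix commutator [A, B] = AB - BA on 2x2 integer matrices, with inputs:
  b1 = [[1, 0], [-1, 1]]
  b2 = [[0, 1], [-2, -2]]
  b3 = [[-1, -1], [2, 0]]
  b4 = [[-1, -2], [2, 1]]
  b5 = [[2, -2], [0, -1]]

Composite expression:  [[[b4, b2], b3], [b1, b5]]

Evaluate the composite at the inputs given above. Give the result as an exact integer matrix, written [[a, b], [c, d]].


[[6, -8], [56, -6]]

[b4, b2] = [[2, 2], [0, -2]]
[[b4, b2], b3] = [[4, -2], [-8, -4]]
[b1, b5] = [[-2, 0], [-3, 2]]
[[[b4, b2], b3], [b1, b5]] = [[6, -8], [56, -6]]


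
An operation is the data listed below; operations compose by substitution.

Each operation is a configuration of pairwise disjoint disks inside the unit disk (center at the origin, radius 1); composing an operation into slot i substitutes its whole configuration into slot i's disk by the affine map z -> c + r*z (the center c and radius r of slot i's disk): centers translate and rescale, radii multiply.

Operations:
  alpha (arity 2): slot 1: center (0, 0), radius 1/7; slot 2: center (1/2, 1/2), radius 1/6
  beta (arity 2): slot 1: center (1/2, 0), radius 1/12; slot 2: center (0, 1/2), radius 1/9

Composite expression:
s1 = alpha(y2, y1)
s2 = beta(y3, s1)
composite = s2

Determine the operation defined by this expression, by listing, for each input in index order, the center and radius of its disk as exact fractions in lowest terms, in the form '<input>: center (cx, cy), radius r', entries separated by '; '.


Follow each y-input down from beta: c' goes to c + r*c', radius to r*r'.
y3: after 1 affine step, its disk has center (1/2, 0), radius 1/12
y2: after 2 affine steps, its disk has center (0, 1/2), radius 1/63
y1: after 2 affine steps, its disk has center (1/18, 5/9), radius 1/54

y1: center (1/18, 5/9), radius 1/54; y2: center (0, 1/2), radius 1/63; y3: center (1/2, 0), radius 1/12


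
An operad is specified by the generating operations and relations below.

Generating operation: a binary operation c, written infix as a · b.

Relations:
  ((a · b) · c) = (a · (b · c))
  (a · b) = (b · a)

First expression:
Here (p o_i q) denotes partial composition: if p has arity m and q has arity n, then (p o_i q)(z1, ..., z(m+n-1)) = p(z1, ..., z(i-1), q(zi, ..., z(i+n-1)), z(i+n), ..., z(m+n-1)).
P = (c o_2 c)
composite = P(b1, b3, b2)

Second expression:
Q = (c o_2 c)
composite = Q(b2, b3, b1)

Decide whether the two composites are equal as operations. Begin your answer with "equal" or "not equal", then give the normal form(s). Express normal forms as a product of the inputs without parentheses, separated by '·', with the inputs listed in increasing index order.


equal — both sides give b1 · b2 · b3

The first composite normalizes to b1 · b2 · b3
The second composite normalizes to b1 · b2 · b3
Same normal form: equal.


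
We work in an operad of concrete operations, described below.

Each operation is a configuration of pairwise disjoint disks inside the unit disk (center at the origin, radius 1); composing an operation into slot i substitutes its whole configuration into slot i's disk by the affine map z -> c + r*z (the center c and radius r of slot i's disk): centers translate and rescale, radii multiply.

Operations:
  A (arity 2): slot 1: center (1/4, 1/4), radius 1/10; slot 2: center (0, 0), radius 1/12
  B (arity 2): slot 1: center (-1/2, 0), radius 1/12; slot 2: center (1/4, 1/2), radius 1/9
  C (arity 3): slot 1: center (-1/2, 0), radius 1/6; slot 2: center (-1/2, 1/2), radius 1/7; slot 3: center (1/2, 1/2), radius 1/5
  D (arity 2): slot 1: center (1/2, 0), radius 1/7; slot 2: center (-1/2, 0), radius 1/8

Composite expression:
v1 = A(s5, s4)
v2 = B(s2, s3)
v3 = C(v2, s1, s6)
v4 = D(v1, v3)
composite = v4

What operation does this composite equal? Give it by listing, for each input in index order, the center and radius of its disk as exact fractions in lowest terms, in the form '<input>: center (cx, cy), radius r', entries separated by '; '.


s1: center (-9/16, 1/16), radius 1/56; s2: center (-55/96, 0), radius 1/576; s3: center (-107/192, 1/96), radius 1/432; s4: center (1/2, 0), radius 1/84; s5: center (15/28, 1/28), radius 1/70; s6: center (-7/16, 1/16), radius 1/40

Affine substitution under D: radii multiply and s-centers shift.
input s5: applying the 2 nested substitutions gives center (15/28, 1/28), radius 1/70
input s4: applying the 2 nested substitutions gives center (1/2, 0), radius 1/84
input s2: applying the 3 nested substitutions gives center (-55/96, 0), radius 1/576
input s3: applying the 3 nested substitutions gives center (-107/192, 1/96), radius 1/432
input s1: applying the 2 nested substitutions gives center (-9/16, 1/16), radius 1/56
input s6: applying the 2 nested substitutions gives center (-7/16, 1/16), radius 1/40


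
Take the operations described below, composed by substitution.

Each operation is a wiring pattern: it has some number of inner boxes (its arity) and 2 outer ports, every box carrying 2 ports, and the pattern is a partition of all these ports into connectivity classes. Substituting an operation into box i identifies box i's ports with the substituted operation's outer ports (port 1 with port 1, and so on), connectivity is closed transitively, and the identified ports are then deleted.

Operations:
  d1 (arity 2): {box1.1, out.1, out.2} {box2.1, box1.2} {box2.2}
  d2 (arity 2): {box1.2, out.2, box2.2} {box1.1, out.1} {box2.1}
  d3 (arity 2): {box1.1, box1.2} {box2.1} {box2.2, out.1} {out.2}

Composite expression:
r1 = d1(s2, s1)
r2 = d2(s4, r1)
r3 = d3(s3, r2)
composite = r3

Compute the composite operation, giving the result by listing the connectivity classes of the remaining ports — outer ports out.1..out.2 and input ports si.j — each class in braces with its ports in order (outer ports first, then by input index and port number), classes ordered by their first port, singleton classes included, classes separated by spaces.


{out.1, s2.1, s4.2} {out.2} {s1.1, s2.2} {s1.2} {s3.1, s3.2} {s4.1}

Substituting into d3 glues patterns; closure does the rest.
after d1, the pattern on (s2, s1) reads {out.1, out.2, s2.1} {s1.1, s2.2} {s1.2} (out.j = its outer ports)
after d2, the pattern on (s4, s2, s1) reads {out.1, s4.1} {out.2, s2.1, s4.2} {s1.1, s2.2} {s1.2} (out.j = its outer ports)
after d3, the pattern on (s3, s4, s2, s1) reads {out.1, s2.1, s4.2} {out.2} {s1.1, s2.2} {s1.2} {s3.1, s3.2} {s4.1} (out.j = its outer ports)


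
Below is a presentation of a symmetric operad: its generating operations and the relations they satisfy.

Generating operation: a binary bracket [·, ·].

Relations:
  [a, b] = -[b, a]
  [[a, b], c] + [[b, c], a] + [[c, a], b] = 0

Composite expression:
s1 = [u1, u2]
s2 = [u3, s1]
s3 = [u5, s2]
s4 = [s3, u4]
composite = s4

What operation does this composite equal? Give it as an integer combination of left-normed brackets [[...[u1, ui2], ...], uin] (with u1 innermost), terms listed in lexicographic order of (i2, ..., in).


Left-normed coefficients sit on the u1-initial expansion words.
Composite bracket: [[u5, [u3, [u1, u2]]], u4]
Applying ab - ba throughout gives 16 signed words (2^4 = 16).
Keep just the words that open with u1:
  from u1u2u3u5u4, sign +1: term +[[[[u1, u2], u3], u5], u4]

[[[[u1, u2], u3], u5], u4]


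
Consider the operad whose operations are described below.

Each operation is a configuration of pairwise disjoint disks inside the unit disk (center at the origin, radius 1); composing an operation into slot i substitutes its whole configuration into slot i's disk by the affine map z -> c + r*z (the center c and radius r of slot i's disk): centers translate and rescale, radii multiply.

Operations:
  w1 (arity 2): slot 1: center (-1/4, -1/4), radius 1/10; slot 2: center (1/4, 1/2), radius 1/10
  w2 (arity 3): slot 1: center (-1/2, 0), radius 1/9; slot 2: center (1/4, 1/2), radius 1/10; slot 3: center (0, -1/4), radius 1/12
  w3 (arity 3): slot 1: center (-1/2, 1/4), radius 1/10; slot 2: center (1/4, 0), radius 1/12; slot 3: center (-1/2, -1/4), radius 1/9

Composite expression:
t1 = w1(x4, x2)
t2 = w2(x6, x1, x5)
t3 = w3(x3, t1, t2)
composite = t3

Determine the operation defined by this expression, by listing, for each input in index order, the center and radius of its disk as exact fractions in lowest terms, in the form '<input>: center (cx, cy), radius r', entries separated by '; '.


Follow each x-input down from w3: c' goes to c + r*c', radius to r*r'.
input x3: applying the 1 nested substitution gives center (-1/2, 1/4), radius 1/10
input x4: applying the 2 nested substitutions gives center (11/48, -1/48), radius 1/120
input x2: applying the 2 nested substitutions gives center (13/48, 1/24), radius 1/120
input x6: applying the 2 nested substitutions gives center (-5/9, -1/4), radius 1/81
input x1: applying the 2 nested substitutions gives center (-17/36, -7/36), radius 1/90
input x5: applying the 2 nested substitutions gives center (-1/2, -5/18), radius 1/108

x1: center (-17/36, -7/36), radius 1/90; x2: center (13/48, 1/24), radius 1/120; x3: center (-1/2, 1/4), radius 1/10; x4: center (11/48, -1/48), radius 1/120; x5: center (-1/2, -5/18), radius 1/108; x6: center (-5/9, -1/4), radius 1/81


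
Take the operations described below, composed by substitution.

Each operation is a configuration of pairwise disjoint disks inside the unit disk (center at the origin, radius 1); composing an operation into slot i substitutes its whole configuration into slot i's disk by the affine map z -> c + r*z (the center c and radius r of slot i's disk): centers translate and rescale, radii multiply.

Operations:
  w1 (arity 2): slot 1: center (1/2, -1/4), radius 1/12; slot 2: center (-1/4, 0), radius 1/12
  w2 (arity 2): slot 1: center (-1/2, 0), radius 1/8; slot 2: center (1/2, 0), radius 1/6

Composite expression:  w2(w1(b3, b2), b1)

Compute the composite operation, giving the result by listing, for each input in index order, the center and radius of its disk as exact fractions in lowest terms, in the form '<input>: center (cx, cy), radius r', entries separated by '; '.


b1: center (1/2, 0), radius 1/6; b2: center (-17/32, 0), radius 1/96; b3: center (-7/16, -1/32), radius 1/96

Only the slot chain above each b matters under w2; compose those maps.
input b3: composing its 2 substitution steps yields center (-7/16, -1/32), radius 1/96
input b2: composing its 2 substitution steps yields center (-17/32, 0), radius 1/96
input b1: composing its 1 substitution step yields center (1/2, 0), radius 1/6


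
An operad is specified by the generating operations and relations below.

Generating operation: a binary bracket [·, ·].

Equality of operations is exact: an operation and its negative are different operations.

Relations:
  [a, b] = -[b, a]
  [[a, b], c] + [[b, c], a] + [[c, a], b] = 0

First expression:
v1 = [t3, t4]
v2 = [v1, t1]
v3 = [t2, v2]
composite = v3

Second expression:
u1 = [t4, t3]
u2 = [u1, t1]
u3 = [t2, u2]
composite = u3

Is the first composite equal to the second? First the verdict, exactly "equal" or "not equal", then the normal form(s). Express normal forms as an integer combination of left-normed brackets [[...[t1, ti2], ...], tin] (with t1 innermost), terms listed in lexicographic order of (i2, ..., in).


not equal; first: [[[t1, t3], t4], t2] - [[[t1, t4], t3], t2]; second: -[[[t1, t3], t4], t2] + [[[t1, t4], t3], t2]

In normal form, the first expression is [[[t1, t3], t4], t2] - [[[t1, t4], t3], t2]
In normal form, the second expression is -[[[t1, t3], t4], t2] + [[[t1, t4], t3], t2]
Distinct normal forms: not equal.


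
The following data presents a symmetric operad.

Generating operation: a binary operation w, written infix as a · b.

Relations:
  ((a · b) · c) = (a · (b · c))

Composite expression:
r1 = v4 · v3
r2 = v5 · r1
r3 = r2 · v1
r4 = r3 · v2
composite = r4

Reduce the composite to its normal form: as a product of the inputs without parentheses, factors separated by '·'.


v5 · v4 · v3 · v1 · v2

Every regrouping of w is equal, so read the v-inputs in written order.
(v4 · v3) reduces to v4 · v3
(v5 · (v4 · v3)) reduces to v5 · v4 · v3
((v5 · (v4 · v3)) · v1) reduces to v5 · v4 · v3 · v1
(((v5 · (v4 · v3)) · v1) · v2) reduces to v5 · v4 · v3 · v1 · v2


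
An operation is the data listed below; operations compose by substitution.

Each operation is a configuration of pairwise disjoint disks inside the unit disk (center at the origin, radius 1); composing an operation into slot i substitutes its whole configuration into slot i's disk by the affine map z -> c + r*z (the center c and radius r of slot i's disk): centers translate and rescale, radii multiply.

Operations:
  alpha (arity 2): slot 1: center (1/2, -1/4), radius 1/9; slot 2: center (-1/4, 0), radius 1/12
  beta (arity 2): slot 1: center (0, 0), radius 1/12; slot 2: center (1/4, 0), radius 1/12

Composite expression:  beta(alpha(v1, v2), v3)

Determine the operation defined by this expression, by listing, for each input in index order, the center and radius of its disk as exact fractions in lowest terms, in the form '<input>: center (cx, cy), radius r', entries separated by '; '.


v1: center (1/24, -1/48), radius 1/108; v2: center (-1/48, 0), radius 1/144; v3: center (1/4, 0), radius 1/12


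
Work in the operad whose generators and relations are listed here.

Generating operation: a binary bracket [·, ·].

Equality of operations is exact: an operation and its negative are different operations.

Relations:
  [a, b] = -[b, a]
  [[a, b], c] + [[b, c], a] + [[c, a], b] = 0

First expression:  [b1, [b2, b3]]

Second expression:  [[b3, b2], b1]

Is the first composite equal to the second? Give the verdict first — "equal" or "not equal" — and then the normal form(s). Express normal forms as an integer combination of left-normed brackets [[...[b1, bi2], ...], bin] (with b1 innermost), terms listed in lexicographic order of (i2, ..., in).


Normal form of the first expression: [[b1, b2], b3] - [[b1, b3], b2]
Normal form of the second expression: [[b1, b2], b3] - [[b1, b3], b2]
Same normal form: equal.

equal; both compose to [[b1, b2], b3] - [[b1, b3], b2]


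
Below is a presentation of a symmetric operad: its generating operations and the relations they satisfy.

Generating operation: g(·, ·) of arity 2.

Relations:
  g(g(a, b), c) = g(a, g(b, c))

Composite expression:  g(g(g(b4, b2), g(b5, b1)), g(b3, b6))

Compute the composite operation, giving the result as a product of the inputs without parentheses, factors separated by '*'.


b4 * b2 * b5 * b1 * b3 * b6

Every regrouping of g is equal, so read the b-inputs in written order.
g(b4, b2) unparenthesizes to b4 * b2
g(b5, b1) unparenthesizes to b5 * b1
g(g(b4, b2), g(b5, b1)) unparenthesizes to b4 * b2 * b5 * b1
g(b3, b6) unparenthesizes to b3 * b6
g(g(g(b4, b2), g(b5, b1)), g(b3, b6)) unparenthesizes to b4 * b2 * b5 * b1 * b3 * b6


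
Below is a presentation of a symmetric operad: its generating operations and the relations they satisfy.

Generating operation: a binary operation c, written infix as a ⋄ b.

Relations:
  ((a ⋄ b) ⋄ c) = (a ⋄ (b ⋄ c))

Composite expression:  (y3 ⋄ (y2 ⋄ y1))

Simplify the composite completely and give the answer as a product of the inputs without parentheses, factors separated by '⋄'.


y3 ⋄ y2 ⋄ y1

Every regrouping of c is equal, so read the y-inputs in written order.
(y2 ⋄ y1) linearizes to y2 ⋄ y1
(y3 ⋄ (y2 ⋄ y1)) linearizes to y3 ⋄ y2 ⋄ y1


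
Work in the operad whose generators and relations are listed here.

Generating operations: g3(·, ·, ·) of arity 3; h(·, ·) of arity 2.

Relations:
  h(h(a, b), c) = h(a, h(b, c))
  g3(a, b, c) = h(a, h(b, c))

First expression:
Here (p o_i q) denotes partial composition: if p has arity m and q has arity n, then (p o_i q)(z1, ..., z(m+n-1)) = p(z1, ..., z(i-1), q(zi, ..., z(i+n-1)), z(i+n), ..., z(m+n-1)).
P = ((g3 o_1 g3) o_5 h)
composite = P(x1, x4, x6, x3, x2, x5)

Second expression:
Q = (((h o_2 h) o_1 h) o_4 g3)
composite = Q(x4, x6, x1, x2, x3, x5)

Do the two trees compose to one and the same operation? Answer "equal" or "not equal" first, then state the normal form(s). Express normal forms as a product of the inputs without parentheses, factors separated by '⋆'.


not equal; the first gives x1 ⋆ x4 ⋆ x6 ⋆ x3 ⋆ x2 ⋆ x5 and the second x4 ⋆ x6 ⋆ x1 ⋆ x2 ⋆ x3 ⋆ x5

Reducing the first expression gives x1 ⋆ x4 ⋆ x6 ⋆ x3 ⋆ x2 ⋆ x5
Reducing the second expression gives x4 ⋆ x6 ⋆ x1 ⋆ x2 ⋆ x3 ⋆ x5
Different reductions; not equal.


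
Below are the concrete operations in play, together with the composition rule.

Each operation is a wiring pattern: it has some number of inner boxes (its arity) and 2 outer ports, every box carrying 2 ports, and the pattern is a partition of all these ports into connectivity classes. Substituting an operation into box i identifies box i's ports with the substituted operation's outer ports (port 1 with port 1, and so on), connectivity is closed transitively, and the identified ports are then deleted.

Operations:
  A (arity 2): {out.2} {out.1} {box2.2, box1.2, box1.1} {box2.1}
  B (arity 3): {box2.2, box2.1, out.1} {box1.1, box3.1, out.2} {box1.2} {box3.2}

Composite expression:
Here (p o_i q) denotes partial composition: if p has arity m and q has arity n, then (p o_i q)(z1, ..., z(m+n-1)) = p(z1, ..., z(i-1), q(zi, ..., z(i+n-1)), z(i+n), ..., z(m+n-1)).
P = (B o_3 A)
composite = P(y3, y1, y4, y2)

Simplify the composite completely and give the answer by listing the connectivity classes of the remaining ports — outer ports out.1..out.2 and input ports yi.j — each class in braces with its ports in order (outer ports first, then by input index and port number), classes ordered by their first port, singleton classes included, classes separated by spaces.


Substituting into B glues patterns; closure does the rest.
through A, on inputs (y4, y2): {out.1} {out.2} {y2.1} {y2.2, y4.1, y4.2} (out.j = stage outer ports)
through B, on inputs (y3, y1, y4, y2): {out.1, y1.1, y1.2} {out.2, y3.1} {y2.1} {y2.2, y4.1, y4.2} {y3.2} (out.j = stage outer ports)

{out.1, y1.1, y1.2} {out.2, y3.1} {y2.1} {y2.2, y4.1, y4.2} {y3.2}
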